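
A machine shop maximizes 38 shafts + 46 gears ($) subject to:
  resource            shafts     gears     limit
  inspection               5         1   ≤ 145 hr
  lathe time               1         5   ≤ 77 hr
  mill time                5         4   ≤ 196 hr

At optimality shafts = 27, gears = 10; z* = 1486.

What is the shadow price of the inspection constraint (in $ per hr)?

6

At the optimum: inspection uses 145 of 145 (binding); lathe time uses 77 of 77 (binding); mill time uses 175 of 196 (slack = 21).
By complementary slackness, y = 0 for the non-binding constraint.
Dual feasibility on the basic columns requires 5·y_inspection + 1·y_lathe time = 38, 1·y_inspection + 5·y_lathe time = 46.
Solving: y_inspection = 6, y_lathe time = 8.
Shadow price of inspection = 6.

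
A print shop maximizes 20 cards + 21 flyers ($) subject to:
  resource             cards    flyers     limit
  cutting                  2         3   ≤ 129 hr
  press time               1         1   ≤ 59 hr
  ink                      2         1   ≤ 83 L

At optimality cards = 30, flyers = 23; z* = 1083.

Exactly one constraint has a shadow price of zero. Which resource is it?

cutting: 129/129 (binding)
press time: 53/59 (slack 6)
ink: 83/83 (binding)
By complementary slackness, a constraint with positive slack has shadow price 0 → press time.

press time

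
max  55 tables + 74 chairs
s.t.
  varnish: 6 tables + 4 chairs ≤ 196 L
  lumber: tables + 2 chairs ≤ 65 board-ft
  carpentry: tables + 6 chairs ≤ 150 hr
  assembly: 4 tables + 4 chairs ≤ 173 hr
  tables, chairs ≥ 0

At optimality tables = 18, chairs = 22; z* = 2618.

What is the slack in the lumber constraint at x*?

lumber used = 1·18 + 2·22 = 62; slack = 65 − 62 = 3.

3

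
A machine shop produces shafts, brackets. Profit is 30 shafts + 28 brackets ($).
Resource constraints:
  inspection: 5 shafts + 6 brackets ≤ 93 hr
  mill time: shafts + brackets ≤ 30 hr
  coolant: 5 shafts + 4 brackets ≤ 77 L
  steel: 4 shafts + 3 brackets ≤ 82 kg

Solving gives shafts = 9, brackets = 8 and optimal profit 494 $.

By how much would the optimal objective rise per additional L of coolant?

At the optimum: inspection uses 93 of 93 (binding); mill time uses 17 of 30 (slack = 13); coolant uses 77 of 77 (binding); steel uses 60 of 82 (slack = 22).
By complementary slackness, y = 0 for the non-binding constraints.
The binding rows give the dual system: 5·y_inspection + 5·y_coolant = 30 and 6·y_inspection + 4·y_coolant = 28.
Solving: y_inspection = 2, y_coolant = 4.
Shadow price of coolant = 4.

4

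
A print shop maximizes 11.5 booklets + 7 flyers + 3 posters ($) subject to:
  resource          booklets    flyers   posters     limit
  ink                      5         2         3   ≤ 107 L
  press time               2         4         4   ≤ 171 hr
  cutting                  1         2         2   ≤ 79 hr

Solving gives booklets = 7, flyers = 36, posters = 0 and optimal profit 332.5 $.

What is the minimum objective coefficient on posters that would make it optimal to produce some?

Check each constraint at x*: ink 107/107 (tight); press time 158/171 (slack 13); cutting 79/79 (tight).
By complementary slackness, y = 0 for the non-binding constraint.
From A_Bᵀ y = c: 5·y_ink + 1·y_cutting = 11.5; 2·y_ink + 2·y_cutting = 7.
Solving: y_ink = 2, y_cutting = 1.5.
posters enters the basis when its profit ≥ yᵀa₃ = 2·3 + 1.5·2 = 9.

9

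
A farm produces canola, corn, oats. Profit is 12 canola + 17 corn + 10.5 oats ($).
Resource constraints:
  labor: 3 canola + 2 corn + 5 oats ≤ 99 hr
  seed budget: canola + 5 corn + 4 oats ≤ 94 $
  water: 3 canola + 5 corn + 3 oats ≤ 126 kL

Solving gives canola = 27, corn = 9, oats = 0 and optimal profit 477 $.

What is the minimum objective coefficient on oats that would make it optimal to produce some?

Check each constraint at x*: labor 99/99 (tight); seed budget 72/94 (slack 22); water 126/126 (tight).
Since seed budget is not tight, its dual is 0.
From A_Bᵀ y = c: 3·y_labor + 3·y_water = 12; 2·y_labor + 5·y_water = 17.
Solving: y_labor = 1, y_water = 3.
oats enters the basis when its profit ≥ yᵀa₃ = 1·5 + 3·3 = 14.

14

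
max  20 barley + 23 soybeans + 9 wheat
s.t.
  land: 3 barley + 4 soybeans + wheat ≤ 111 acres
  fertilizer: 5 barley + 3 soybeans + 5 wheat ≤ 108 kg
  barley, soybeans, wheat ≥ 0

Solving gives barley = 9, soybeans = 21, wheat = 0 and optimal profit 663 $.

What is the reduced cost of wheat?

Check each constraint at x*: land 111/111 (tight); fertilizer 108/108 (tight).
From A_Bᵀ y = c: 3·y_land + 5·y_fertilizer = 20; 4·y_land + 3·y_fertilizer = 23.
Solving: y_land = 5, y_fertilizer = 1.
Reduced cost of wheat: c₃ − yᵀa₃ = 9 − (5·1 + 1·5) = 9 − 10 = -1.

-1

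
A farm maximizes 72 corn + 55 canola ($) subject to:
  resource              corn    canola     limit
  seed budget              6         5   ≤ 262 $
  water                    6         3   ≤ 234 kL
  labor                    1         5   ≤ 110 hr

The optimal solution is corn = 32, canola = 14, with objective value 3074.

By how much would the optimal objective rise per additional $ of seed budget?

9.5

Binding: seed budget and water. Non-binding: labor (8 unused).
Slack constraints have shadow price 0 (complementary slackness).
Dual feasibility on the basic columns requires 6·y_seed budget + 6·y_water = 72, 5·y_seed budget + 3·y_water = 55.
→ y_seed budget = 9.5 and y_water = 2.5.
Shadow price of seed budget = 9.5.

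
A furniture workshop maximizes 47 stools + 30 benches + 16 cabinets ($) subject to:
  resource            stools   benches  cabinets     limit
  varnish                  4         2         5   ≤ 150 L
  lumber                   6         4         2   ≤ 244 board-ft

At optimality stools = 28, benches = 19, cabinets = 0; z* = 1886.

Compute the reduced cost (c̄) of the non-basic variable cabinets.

-7

Check each constraint at x*: varnish 150/150 (tight); lumber 244/244 (tight).
From A_Bᵀ y = c: 4·y_varnish + 6·y_lumber = 47; 2·y_varnish + 4·y_lumber = 30.
Solving: y_varnish = 2, y_lumber = 6.5.
Reduced cost of cabinets: c₃ − yᵀa₃ = 16 − (2·5 + 6.5·2) = 16 − 23 = -7.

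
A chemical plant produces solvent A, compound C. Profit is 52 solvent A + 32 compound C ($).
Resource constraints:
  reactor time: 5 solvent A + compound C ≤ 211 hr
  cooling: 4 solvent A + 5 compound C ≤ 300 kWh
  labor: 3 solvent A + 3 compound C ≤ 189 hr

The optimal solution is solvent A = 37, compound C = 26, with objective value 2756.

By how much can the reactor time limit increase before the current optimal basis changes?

104

Binding constraints: reactor time, labor. The basis is B = [[5,1],[3,3]] with det 12.
Per unit increase in reactor time, x* moves by d = (0.25, -0.25).
The basis stays optimal until compound C reaches 0; allowable increase = 104 hr.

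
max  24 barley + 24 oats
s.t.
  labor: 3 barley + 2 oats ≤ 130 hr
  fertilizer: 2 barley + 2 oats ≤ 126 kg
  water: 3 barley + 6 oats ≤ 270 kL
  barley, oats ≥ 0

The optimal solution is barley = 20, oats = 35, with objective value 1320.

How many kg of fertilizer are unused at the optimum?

fertilizer used = 2·20 + 2·35 = 110; slack = 126 − 110 = 16.

16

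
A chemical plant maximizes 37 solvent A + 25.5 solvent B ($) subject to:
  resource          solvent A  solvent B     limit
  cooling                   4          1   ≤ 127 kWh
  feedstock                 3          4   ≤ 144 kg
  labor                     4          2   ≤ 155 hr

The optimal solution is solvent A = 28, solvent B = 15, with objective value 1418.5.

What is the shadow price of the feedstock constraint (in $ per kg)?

At the optimum: cooling uses 127 of 127 (binding); feedstock uses 144 of 144 (binding); labor uses 142 of 155 (slack = 13).
By complementary slackness, y = 0 for the non-binding constraint.
Dual feasibility on the basic columns requires 4·y_cooling + 3·y_feedstock = 37, 1·y_cooling + 4·y_feedstock = 25.5.
Solving: y_cooling = 5.5, y_feedstock = 5.
Shadow price of feedstock = 5.

5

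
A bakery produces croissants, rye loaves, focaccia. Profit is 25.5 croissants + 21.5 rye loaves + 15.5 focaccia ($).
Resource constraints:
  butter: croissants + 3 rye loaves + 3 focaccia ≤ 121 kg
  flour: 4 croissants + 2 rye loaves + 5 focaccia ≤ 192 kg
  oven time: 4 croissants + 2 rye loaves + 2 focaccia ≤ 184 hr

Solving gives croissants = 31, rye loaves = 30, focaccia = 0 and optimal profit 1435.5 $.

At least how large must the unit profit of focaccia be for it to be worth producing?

21.5

Binding: butter and oven time. Non-binding: flour (8 unused).
By complementary slackness, y = 0 for the non-binding constraint.
From A_Bᵀ y = c: 1·y_butter + 4·y_oven time = 25.5; 3·y_butter + 2·y_oven time = 21.5.
Solving: y_butter = 3.5, y_oven time = 5.5.
focaccia enters the basis when its profit ≥ yᵀa₃ = 3.5·3 + 5.5·2 = 21.5.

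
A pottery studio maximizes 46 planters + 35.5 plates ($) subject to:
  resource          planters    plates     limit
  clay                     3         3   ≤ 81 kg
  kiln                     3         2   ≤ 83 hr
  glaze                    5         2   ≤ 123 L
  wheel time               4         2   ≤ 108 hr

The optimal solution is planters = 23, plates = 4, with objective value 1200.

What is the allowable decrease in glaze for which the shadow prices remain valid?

69

Binding constraints: clay, glaze. The basis is B = [[3,3],[5,2]] with det -9.
Per unit decrease in glaze, x* moves by d = (-0.3333, 0.3333).
The basis stays optimal until planters reaches 0; allowable decrease = 69 L.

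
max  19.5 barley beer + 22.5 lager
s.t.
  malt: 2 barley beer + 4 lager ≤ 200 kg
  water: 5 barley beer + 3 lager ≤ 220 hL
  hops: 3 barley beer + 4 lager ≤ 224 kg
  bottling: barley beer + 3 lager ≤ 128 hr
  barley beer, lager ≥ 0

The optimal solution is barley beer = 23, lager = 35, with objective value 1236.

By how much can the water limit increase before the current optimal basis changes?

36

Binding constraints: water, bottling. The basis is B = [[5,3],[1,3]] with det 12.
Per unit increase in water, x* moves by d = (0.25, -0.0833).
The basis stays optimal until hops becomes binding; allowable increase = 36 hL.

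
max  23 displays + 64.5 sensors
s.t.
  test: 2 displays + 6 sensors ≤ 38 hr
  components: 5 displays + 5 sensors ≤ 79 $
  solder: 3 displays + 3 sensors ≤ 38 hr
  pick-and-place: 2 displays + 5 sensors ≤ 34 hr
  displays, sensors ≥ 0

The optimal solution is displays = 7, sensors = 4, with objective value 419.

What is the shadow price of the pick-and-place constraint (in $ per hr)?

Binding: test and pick-and-place. Non-binding: components (24 unused), solder (5 unused).
Slack constraints have shadow price 0 (complementary slackness).
Dual feasibility on the basic columns requires 2·y_test + 2·y_pick-and-place = 23, 6·y_test + 5·y_pick-and-place = 64.5.
Solving: y_test = 7, y_pick-and-place = 4.5.
Shadow price of pick-and-place = 4.5.

4.5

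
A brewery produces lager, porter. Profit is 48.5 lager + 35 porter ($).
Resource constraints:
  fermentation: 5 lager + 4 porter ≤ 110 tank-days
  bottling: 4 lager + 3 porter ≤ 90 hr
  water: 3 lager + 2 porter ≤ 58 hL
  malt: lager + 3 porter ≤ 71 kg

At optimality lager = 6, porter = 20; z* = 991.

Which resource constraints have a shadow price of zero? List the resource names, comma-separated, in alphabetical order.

fermentation: 110/110 (binding)
bottling: 84/90 (slack 6)
water: 58/58 (binding)
malt: 66/71 (slack 5)
By complementary slackness, a constraint with positive slack has shadow price 0 → bottling, malt.

bottling, malt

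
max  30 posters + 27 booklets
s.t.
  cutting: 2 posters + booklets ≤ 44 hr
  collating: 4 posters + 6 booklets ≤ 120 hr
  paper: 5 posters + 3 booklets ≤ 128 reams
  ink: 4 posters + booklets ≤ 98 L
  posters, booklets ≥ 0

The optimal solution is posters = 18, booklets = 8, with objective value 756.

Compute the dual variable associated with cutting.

9

Check each constraint at x*: cutting 44/44 (tight); collating 120/120 (tight); paper 114/128 (slack 14); ink 80/98 (slack 18).
Since paper, ink are not tight, their duals are 0.
Dual feasibility on the basic columns requires 2·y_cutting + 4·y_collating = 30, 1·y_cutting + 6·y_collating = 27.
This yields shadow prices y_cutting = 9, y_collating = 3.
Shadow price of cutting = 9.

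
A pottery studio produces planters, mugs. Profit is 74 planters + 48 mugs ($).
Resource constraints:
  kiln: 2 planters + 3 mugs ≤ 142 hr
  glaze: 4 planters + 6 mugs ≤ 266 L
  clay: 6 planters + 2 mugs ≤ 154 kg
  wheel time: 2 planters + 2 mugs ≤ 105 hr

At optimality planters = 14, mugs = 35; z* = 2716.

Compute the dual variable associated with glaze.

Binding: glaze and clay. Non-binding: kiln (9 unused), wheel time (7 unused).
Slack constraints have shadow price 0 (complementary slackness).
From A_Bᵀ y = c: 4·y_glaze + 6·y_clay = 74; 6·y_glaze + 2·y_clay = 48.
Solving: y_glaze = 5, y_clay = 9.
Shadow price of glaze = 5.

5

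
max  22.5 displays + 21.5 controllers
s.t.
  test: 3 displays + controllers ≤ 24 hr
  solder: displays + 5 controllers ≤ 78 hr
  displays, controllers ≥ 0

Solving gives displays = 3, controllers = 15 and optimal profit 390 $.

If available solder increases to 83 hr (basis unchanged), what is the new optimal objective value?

405

Check each constraint at x*: test 24/24 (tight); solder 78/78 (tight).
Dual feasibility on the basic columns requires 3·y_test + 1·y_solder = 22.5, 1·y_test + 5·y_solder = 21.5.
Solving: y_test = 6.5, y_solder = 3.
Δz = y_solder·Δb = 3 × (5) = 15, so new z* = 390 + 15 = 405.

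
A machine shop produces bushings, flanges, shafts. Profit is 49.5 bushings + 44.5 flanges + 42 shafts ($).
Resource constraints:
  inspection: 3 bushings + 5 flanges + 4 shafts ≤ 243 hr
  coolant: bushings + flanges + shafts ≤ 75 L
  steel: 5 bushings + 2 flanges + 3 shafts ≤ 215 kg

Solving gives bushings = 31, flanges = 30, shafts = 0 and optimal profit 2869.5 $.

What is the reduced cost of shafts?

-2

Binding: inspection and steel. Non-binding: coolant (14 unused).
By complementary slackness, y = 0 for the non-binding constraint.
Dual feasibility on the basic columns requires 3·y_inspection + 5·y_steel = 49.5, 5·y_inspection + 2·y_steel = 44.5.
Solving: y_inspection = 6.5, y_steel = 6.
Reduced cost of shafts: c₃ − yᵀa₃ = 42 − (6.5·4 + 6·3) = 42 − 44 = -2.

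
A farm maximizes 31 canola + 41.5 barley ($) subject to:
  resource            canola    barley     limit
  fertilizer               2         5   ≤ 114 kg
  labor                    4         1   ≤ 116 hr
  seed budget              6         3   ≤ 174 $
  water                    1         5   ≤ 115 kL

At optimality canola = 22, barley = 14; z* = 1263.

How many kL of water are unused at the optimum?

23

water used = 1·22 + 5·14 = 92; slack = 115 − 92 = 23.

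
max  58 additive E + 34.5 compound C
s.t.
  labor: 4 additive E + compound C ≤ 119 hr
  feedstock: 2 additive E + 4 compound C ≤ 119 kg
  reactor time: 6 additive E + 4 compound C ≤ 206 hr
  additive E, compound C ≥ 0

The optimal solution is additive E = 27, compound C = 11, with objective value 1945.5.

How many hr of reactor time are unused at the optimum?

reactor time used = 6·27 + 4·11 = 206; slack = 206 − 206 = 0.

0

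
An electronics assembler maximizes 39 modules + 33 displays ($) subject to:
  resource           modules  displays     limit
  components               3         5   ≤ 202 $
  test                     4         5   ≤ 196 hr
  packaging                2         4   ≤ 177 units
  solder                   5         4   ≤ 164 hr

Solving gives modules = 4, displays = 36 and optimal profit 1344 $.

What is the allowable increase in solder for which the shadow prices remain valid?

Binding constraints: test, solder. The basis is B = [[4,5],[5,4]] with det -9.
Per unit increase in solder, x* moves by d = (0.5556, -0.4444).
The basis stays optimal until displays reaches 0; allowable increase = 81 hr.

81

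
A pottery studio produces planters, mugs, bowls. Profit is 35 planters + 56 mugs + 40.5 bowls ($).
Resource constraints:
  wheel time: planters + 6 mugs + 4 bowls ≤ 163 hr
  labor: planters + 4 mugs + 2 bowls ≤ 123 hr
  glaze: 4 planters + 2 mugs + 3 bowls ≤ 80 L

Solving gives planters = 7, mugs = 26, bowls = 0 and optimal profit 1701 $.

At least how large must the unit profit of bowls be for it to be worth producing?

Check each constraint at x*: wheel time 163/163 (tight); labor 111/123 (slack 12); glaze 80/80 (tight).
Slack constraints have shadow price 0 (complementary slackness).
The binding rows give the dual system: 1·y_wheel time + 4·y_glaze = 35 and 6·y_wheel time + 2·y_glaze = 56.
This yields shadow prices y_wheel time = 7, y_glaze = 7.
bowls enters the basis when its profit ≥ yᵀa₃ = 7·4 + 7·3 = 49.

49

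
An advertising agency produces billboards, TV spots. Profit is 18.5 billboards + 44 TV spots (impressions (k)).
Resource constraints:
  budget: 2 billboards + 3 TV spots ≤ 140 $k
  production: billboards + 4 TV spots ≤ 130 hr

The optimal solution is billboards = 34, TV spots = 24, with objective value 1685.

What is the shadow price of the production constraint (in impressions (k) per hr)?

6.5

At the optimum: budget uses 140 of 140 (binding); production uses 130 of 130 (binding).
Dual feasibility on the basic columns requires 2·y_budget + 1·y_production = 18.5, 3·y_budget + 4·y_production = 44.
This yields shadow prices y_budget = 6, y_production = 6.5.
Shadow price of production = 6.5.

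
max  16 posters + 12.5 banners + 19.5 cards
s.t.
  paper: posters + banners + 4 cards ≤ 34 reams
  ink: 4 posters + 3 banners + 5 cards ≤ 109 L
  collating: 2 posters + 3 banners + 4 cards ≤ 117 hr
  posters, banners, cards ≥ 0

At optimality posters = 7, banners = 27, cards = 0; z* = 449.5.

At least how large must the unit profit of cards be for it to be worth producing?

25.5

At the optimum: paper uses 34 of 34 (binding); ink uses 109 of 109 (binding); collating uses 95 of 117 (slack = 22).
By complementary slackness, y = 0 for the non-binding constraint.
From A_Bᵀ y = c: 1·y_paper + 4·y_ink = 16; 1·y_paper + 3·y_ink = 12.5.
This yields shadow prices y_paper = 2, y_ink = 3.5.
cards enters the basis when its profit ≥ yᵀa₃ = 2·4 + 3.5·5 = 25.5.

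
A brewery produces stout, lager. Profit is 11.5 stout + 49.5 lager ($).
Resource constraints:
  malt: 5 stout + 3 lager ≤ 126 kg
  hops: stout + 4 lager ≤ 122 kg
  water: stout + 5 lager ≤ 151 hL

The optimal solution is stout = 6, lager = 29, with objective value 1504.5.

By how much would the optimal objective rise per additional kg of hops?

8

Check each constraint at x*: malt 117/126 (slack 9); hops 122/122 (tight); water 151/151 (tight).
Since malt is not tight, its dual is 0.
From A_Bᵀ y = c: 1·y_hops + 1·y_water = 11.5; 4·y_hops + 5·y_water = 49.5.
Solving: y_hops = 8, y_water = 3.5.
Shadow price of hops = 8.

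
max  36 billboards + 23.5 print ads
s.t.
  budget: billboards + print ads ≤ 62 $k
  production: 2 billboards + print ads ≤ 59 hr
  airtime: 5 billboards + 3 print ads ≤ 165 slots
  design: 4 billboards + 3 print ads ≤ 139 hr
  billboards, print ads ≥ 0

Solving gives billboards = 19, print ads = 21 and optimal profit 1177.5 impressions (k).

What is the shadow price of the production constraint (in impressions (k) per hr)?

Binding: production and design. Non-binding: budget (22 unused), airtime (7 unused).
By complementary slackness, y = 0 for the non-binding constraints.
Dual feasibility on the basic columns requires 2·y_production + 4·y_design = 36, 1·y_production + 3·y_design = 23.5.
Solving: y_production = 7, y_design = 5.5.
Shadow price of production = 7.

7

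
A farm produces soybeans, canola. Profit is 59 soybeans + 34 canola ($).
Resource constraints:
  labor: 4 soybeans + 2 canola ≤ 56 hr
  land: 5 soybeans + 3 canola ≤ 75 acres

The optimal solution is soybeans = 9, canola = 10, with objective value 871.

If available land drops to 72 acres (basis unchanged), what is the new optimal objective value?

Both labor and land are binding at x*.
From A_Bᵀ y = c: 4·y_labor + 5·y_land = 59; 2·y_labor + 3·y_land = 34.
This yields shadow prices y_labor = 3.5, y_land = 9.
Δz = y_land·Δb = 9 × (-3) = -27, so new z* = 871 − 27 = 844.

844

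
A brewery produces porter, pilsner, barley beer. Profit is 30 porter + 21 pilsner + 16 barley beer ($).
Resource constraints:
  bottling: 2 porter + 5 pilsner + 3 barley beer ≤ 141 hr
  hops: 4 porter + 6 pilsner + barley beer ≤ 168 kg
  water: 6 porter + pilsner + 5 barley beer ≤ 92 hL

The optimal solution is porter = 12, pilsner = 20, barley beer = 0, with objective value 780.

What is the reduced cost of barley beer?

Check each constraint at x*: bottling 124/141 (slack 17); hops 168/168 (tight); water 92/92 (tight).
By complementary slackness, y = 0 for the non-binding constraint.
The binding rows give the dual system: 4·y_hops + 6·y_water = 30 and 6·y_hops + 1·y_water = 21.
→ y_hops = 3 and y_water = 3.
Reduced cost of barley beer: c₃ − yᵀa₃ = 16 − (3·1 + 3·5) = 16 − 18 = -2.

-2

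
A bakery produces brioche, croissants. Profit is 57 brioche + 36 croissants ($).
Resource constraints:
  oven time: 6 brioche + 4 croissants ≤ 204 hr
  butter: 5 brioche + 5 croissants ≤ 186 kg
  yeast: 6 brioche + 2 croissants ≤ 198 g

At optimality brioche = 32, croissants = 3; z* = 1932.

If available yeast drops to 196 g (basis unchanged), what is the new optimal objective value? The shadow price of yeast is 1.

1930

Δb = -2, so new z* = 1932 + (1)·(-2) = 1932 − 2 = 1930.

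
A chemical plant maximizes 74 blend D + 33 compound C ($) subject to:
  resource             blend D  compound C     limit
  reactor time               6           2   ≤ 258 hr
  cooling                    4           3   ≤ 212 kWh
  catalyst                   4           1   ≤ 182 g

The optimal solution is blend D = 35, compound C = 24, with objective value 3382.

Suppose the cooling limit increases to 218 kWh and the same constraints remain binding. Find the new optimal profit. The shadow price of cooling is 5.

3412

Δb = 6, so new z* = 3382 + (5)·(6) = 3382 + 30 = 3412.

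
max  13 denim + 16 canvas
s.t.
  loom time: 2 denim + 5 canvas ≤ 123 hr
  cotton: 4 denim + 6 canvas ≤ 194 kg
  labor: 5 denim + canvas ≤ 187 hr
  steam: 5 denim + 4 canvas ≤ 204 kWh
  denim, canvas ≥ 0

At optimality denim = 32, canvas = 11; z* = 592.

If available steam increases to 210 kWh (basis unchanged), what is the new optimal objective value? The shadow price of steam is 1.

Δb = 6, so new z* = 592 + (1)·(6) = 592 + 6 = 598.

598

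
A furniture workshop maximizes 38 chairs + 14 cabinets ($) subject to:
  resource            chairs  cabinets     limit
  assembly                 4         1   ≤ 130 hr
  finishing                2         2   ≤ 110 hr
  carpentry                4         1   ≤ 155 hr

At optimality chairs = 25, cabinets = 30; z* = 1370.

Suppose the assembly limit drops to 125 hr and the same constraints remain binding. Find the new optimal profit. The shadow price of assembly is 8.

Δb = -5, so new z* = 1370 + (8)·(-5) = 1370 − 40 = 1330.

1330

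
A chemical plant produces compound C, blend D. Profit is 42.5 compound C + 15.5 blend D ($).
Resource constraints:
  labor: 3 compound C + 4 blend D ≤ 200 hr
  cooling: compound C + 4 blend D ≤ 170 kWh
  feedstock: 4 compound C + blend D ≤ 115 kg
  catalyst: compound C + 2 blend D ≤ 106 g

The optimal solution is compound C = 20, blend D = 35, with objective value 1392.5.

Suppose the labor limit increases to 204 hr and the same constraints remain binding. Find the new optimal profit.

1398.5

Check each constraint at x*: labor 200/200 (tight); cooling 160/170 (slack 10); feedstock 115/115 (tight); catalyst 90/106 (slack 16).
Since cooling, catalyst are not tight, their duals are 0.
The binding rows give the dual system: 3·y_labor + 4·y_feedstock = 42.5 and 4·y_labor + 1·y_feedstock = 15.5.
Solving: y_labor = 1.5, y_feedstock = 9.5.
Δz = y_labor·Δb = 1.5 × (4) = 6, so new z* = 1392.5 + 6 = 1398.5.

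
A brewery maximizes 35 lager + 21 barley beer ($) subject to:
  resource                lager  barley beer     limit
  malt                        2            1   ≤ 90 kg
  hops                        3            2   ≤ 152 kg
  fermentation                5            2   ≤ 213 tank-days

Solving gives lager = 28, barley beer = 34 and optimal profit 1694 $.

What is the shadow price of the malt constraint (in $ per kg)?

7

Check each constraint at x*: malt 90/90 (tight); hops 152/152 (tight); fermentation 208/213 (slack 5).
By complementary slackness, y = 0 for the non-binding constraint.
The binding rows give the dual system: 2·y_malt + 3·y_hops = 35 and 1·y_malt + 2·y_hops = 21.
→ y_malt = 7 and y_hops = 7.
Shadow price of malt = 7.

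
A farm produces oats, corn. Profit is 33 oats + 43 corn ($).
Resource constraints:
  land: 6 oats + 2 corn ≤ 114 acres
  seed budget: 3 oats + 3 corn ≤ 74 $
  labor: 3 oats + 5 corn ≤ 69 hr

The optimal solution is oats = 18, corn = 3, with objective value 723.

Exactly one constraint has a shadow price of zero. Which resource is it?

seed budget

land: 114/114 (binding)
seed budget: 63/74 (slack 11)
labor: 69/69 (binding)
By complementary slackness, a constraint with positive slack has shadow price 0 → seed budget.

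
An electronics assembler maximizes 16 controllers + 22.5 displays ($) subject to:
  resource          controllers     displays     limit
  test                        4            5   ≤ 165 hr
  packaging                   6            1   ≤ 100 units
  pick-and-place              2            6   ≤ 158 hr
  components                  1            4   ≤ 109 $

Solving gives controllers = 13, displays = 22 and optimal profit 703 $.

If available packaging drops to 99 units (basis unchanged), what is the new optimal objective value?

701.5

At the optimum: test uses 162 of 165 (slack = 3); packaging uses 100 of 100 (binding); pick-and-place uses 158 of 158 (binding); components uses 101 of 109 (slack = 8).
Slack constraints have shadow price 0 (complementary slackness).
Dual feasibility on the basic columns requires 6·y_packaging + 2·y_pick-and-place = 16, 1·y_packaging + 6·y_pick-and-place = 22.5.
This yields shadow prices y_packaging = 1.5, y_pick-and-place = 3.5.
Δz = y_packaging·Δb = 1.5 × (-1) = -1.5, so new z* = 703 − 1.5 = 701.5.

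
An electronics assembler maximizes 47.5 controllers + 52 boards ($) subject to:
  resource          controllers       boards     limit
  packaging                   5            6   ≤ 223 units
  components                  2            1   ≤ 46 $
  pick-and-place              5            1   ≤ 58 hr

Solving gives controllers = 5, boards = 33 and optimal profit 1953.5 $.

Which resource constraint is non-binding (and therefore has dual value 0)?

packaging: 223/223 (binding)
components: 43/46 (slack 3)
pick-and-place: 58/58 (binding)
By complementary slackness, a constraint with positive slack has shadow price 0 → components.

components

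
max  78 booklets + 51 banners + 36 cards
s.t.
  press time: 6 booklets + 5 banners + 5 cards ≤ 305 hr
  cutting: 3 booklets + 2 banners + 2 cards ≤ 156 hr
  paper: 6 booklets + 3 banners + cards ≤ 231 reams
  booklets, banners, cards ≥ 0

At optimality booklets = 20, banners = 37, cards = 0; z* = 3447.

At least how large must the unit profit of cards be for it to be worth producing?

Check each constraint at x*: press time 305/305 (tight); cutting 134/156 (slack 22); paper 231/231 (tight).
Since cutting is not tight, its dual is 0.
From A_Bᵀ y = c: 6·y_press time + 6·y_paper = 78; 5·y_press time + 3·y_paper = 51.
This yields shadow prices y_press time = 6, y_paper = 7.
cards enters the basis when its profit ≥ yᵀa₃ = 6·5 + 7·1 = 37.

37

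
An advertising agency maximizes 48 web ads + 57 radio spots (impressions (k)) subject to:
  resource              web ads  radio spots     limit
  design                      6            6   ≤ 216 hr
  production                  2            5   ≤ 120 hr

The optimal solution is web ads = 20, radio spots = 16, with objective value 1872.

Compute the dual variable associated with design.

Check each constraint at x*: design 216/216 (tight); production 120/120 (tight).
Dual feasibility on the basic columns requires 6·y_design + 2·y_production = 48, 6·y_design + 5·y_production = 57.
Solving: y_design = 7, y_production = 3.
Shadow price of design = 7.

7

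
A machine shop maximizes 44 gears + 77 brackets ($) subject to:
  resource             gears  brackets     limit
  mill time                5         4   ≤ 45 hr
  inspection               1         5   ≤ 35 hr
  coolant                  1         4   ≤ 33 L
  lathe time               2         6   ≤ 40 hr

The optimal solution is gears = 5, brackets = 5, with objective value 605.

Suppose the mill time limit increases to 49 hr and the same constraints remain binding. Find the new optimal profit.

Binding: mill time and lathe time. Non-binding: inspection (5 unused), coolant (8 unused).
By complementary slackness, y = 0 for the non-binding constraints.
From A_Bᵀ y = c: 5·y_mill time + 2·y_lathe time = 44; 4·y_mill time + 6·y_lathe time = 77.
This yields shadow prices y_mill time = 5, y_lathe time = 9.5.
Δz = y_mill time·Δb = 5 × (4) = 20, so new z* = 605 + 20 = 625.

625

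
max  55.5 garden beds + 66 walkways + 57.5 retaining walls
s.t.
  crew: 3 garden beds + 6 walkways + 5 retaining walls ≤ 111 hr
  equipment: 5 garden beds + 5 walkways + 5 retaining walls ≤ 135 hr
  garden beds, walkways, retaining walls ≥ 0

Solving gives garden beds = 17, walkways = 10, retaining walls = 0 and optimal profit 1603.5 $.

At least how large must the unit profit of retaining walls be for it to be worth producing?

Check each constraint at x*: crew 111/111 (tight); equipment 135/135 (tight).
Dual feasibility on the basic columns requires 3·y_crew + 5·y_equipment = 55.5, 6·y_crew + 5·y_equipment = 66.
This yields shadow prices y_crew = 3.5, y_equipment = 9.
retaining walls enters the basis when its profit ≥ yᵀa₃ = 3.5·5 + 9·5 = 62.5.

62.5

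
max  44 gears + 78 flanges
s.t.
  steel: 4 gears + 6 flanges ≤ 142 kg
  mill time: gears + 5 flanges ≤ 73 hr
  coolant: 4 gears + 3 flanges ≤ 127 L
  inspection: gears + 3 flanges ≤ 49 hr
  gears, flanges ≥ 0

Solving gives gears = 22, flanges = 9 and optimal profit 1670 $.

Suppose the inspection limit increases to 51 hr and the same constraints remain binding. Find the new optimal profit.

Binding: steel and inspection. Non-binding: mill time (6 unused), coolant (12 unused).
Slack constraints have shadow price 0 (complementary slackness).
Dual feasibility on the basic columns requires 4·y_steel + 1·y_inspection = 44, 6·y_steel + 3·y_inspection = 78.
→ y_steel = 9 and y_inspection = 8.
Δz = y_inspection·Δb = 8 × (2) = 16, so new z* = 1670 + 16 = 1686.

1686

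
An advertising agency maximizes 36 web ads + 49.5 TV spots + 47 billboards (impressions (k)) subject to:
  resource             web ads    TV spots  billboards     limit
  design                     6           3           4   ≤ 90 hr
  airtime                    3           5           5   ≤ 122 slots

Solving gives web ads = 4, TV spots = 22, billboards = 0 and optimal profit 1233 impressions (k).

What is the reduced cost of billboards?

-4

Both design and airtime are binding at x*.
Dual feasibility on the basic columns requires 6·y_design + 3·y_airtime = 36, 3·y_design + 5·y_airtime = 49.5.
→ y_design = 1.5 and y_airtime = 9.
Reduced cost of billboards: c₃ − yᵀa₃ = 47 − (1.5·4 + 9·5) = 47 − 51 = -4.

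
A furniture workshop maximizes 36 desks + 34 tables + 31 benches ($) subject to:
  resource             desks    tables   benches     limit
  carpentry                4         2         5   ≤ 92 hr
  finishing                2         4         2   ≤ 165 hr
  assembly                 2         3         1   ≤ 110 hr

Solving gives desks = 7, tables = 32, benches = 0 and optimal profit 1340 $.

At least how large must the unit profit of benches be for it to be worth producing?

At the optimum: carpentry uses 92 of 92 (binding); finishing uses 142 of 165 (slack = 23); assembly uses 110 of 110 (binding).
Since finishing is not tight, its dual is 0.
The binding rows give the dual system: 4·y_carpentry + 2·y_assembly = 36 and 2·y_carpentry + 3·y_assembly = 34.
→ y_carpentry = 5 and y_assembly = 8.
benches enters the basis when its profit ≥ yᵀa₃ = 5·5 + 8·1 = 33.

33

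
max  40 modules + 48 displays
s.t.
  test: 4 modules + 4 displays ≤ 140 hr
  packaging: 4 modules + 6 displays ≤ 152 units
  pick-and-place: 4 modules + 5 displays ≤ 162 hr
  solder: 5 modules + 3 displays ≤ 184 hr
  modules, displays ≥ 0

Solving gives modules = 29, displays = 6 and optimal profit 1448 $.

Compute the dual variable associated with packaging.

Binding: test and packaging. Non-binding: pick-and-place (16 unused), solder (21 unused).
Since pick-and-place, solder are not tight, their duals are 0.
Dual feasibility on the basic columns requires 4·y_test + 4·y_packaging = 40, 4·y_test + 6·y_packaging = 48.
→ y_test = 6 and y_packaging = 4.
Shadow price of packaging = 4.

4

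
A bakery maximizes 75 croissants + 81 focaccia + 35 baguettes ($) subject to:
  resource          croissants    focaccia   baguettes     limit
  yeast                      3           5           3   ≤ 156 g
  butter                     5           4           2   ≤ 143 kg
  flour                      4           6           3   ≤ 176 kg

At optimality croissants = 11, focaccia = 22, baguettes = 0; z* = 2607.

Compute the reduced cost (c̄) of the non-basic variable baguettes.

Binding: butter and flour. Non-binding: yeast (13 unused).
Slack constraints have shadow price 0 (complementary slackness).
From A_Bᵀ y = c: 5·y_butter + 4·y_flour = 75; 4·y_butter + 6·y_flour = 81.
→ y_butter = 9 and y_flour = 7.5.
Reduced cost of baguettes: c₃ − yᵀa₃ = 35 − (9·2 + 7.5·3) = 35 − 40.5 = -5.5.

-5.5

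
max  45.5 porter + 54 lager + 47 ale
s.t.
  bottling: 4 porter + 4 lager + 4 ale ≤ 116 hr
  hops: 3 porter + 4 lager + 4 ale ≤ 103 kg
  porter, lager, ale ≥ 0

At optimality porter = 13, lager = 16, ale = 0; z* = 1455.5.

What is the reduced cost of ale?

At the optimum: bottling uses 116 of 116 (binding); hops uses 103 of 103 (binding).
The binding rows give the dual system: 4·y_bottling + 3·y_hops = 45.5 and 4·y_bottling + 4·y_hops = 54.
Solving: y_bottling = 5, y_hops = 8.5.
Reduced cost of ale: c₃ − yᵀa₃ = 47 − (5·4 + 8.5·4) = 47 − 54 = -7.

-7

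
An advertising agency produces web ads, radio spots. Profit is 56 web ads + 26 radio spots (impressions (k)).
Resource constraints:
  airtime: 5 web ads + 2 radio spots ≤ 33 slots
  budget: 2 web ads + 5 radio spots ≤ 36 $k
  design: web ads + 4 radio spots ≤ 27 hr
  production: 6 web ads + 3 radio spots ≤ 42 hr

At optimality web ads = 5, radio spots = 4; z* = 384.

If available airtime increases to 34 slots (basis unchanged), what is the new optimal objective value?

388

Binding: airtime and production. Non-binding: budget (6 unused), design (6 unused).
Slack constraints have shadow price 0 (complementary slackness).
The binding rows give the dual system: 5·y_airtime + 6·y_production = 56 and 2·y_airtime + 3·y_production = 26.
Solving: y_airtime = 4, y_production = 6.
Δz = y_airtime·Δb = 4 × (1) = 4, so new z* = 384 + 4 = 388.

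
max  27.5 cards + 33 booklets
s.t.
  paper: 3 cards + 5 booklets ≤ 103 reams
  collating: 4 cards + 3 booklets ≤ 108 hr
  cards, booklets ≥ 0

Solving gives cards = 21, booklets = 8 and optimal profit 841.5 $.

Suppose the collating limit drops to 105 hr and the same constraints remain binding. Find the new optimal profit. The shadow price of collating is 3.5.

Δb = -3, so new z* = 841.5 + (3.5)·(-3) = 841.5 − 10.5 = 831.

831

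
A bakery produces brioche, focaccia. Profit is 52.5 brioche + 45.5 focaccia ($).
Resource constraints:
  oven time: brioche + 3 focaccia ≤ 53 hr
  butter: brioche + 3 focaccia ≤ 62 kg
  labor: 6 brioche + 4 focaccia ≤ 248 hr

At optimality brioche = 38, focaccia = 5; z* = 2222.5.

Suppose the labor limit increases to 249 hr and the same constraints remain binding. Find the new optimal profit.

Check each constraint at x*: oven time 53/53 (tight); butter 53/62 (slack 9); labor 248/248 (tight).
Slack constraints have shadow price 0 (complementary slackness).
From A_Bᵀ y = c: 1·y_oven time + 6·y_labor = 52.5; 3·y_oven time + 4·y_labor = 45.5.
→ y_oven time = 4.5 and y_labor = 8.
Δz = y_labor·Δb = 8 × (1) = 8, so new z* = 2222.5 + 8 = 2230.5.

2230.5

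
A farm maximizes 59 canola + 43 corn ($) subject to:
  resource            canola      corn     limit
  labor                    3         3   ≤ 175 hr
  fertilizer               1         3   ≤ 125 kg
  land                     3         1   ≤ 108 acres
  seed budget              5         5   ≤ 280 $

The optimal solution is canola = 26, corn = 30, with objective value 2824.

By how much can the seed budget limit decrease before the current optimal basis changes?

Binding constraints: land, seed budget. The basis is B = [[3,1],[5,5]] with det 10.
Per unit decrease in seed budget, x* moves by d = (0.1, -0.3).
The basis stays optimal until corn reaches 0; allowable decrease = 100 $.

100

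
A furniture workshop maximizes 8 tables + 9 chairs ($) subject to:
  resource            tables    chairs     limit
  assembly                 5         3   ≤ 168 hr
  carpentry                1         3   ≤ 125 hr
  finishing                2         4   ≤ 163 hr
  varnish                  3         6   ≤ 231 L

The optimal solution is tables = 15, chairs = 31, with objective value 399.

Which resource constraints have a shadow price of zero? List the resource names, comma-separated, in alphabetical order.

assembly: 168/168 (binding)
carpentry: 108/125 (slack 17)
finishing: 154/163 (slack 9)
varnish: 231/231 (binding)
By complementary slackness, a constraint with positive slack has shadow price 0 → carpentry, finishing.

carpentry, finishing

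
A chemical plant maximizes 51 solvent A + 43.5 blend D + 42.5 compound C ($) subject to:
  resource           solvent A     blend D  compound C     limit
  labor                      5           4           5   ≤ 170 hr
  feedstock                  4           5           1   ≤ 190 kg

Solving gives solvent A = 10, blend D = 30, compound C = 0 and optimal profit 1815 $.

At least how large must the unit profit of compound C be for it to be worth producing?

46.5

At the optimum: labor uses 170 of 170 (binding); feedstock uses 190 of 190 (binding).
The binding rows give the dual system: 5·y_labor + 4·y_feedstock = 51 and 4·y_labor + 5·y_feedstock = 43.5.
Solving: y_labor = 9, y_feedstock = 1.5.
compound C enters the basis when its profit ≥ yᵀa₃ = 9·5 + 1.5·1 = 46.5.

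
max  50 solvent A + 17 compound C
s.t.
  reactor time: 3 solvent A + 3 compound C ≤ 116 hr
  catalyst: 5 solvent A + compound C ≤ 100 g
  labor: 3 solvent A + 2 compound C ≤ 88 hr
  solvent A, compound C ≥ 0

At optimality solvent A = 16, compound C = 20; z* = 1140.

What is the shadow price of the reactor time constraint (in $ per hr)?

Check each constraint at x*: reactor time 108/116 (slack 8); catalyst 100/100 (tight); labor 88/88 (tight).
By complementary slackness, y = 0 for the non-binding constraint.
The binding rows give the dual system: 5·y_catalyst + 3·y_labor = 50 and 1·y_catalyst + 2·y_labor = 17.
→ y_catalyst = 7 and y_labor = 5.
Shadow price of reactor time = 0.

0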